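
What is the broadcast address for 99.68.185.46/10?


Network: 99.64.0.0/10
Host bits = 22
Set all host bits to 1:
Broadcast: 99.127.255.255


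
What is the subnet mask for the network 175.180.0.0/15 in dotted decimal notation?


/15 means 15 network bits, 17 host bits
Binary: 11111111111111100000000000000000
Mask: 255.254.0.0


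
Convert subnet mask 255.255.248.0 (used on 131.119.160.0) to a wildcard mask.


Subnet mask: 255.255.248.0
Wildcard = 255.255.255.255 - subnet mask
255 - 255 = 0
255 - 255 = 0
255 - 248 = 7
255 - 0 = 255
Wildcard: 0.0.7.255


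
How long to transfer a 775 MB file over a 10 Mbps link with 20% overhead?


Effective throughput = 10 * (1 - 20/100) = 8 Mbps
File size in Mb = 775 * 8 = 6200 Mb
Time = 6200 / 8
Time = 775 seconds


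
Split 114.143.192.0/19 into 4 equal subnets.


New prefix = 19 + 2 = 21
Each subnet has 2048 addresses
  114.143.192.0/21
  114.143.200.0/21
  114.143.208.0/21
  114.143.216.0/21
Subnets: 114.143.192.0/21, 114.143.200.0/21, 114.143.208.0/21, 114.143.216.0/21


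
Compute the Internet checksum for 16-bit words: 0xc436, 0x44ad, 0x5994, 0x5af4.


Sum all words (with carry folding):
+ 0xc436 = 0xc436
+ 0x44ad = 0x08e4
+ 0x5994 = 0x6278
+ 0x5af4 = 0xbd6c
One's complement: ~0xbd6c
Checksum = 0x4293


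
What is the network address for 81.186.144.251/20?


IP:   01010001.10111010.10010000.11111011
Mask: 11111111.11111111.11110000.00000000
AND operation:
Net:  01010001.10111010.10010000.00000000
Network: 81.186.144.0/20


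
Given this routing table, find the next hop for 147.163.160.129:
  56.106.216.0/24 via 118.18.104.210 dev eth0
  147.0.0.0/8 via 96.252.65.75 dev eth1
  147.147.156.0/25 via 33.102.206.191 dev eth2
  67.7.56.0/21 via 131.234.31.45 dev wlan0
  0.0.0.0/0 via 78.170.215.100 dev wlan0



Longest prefix match for 147.163.160.129:
  /24 56.106.216.0: no
  /8 147.0.0.0: MATCH
  /25 147.147.156.0: no
  /21 67.7.56.0: no
  /0 0.0.0.0: MATCH
Selected: next-hop 96.252.65.75 via eth1 (matched /8)


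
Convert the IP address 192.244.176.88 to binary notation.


192 = 11000000
244 = 11110100
176 = 10110000
88 = 01011000
Binary: 11000000.11110100.10110000.01011000


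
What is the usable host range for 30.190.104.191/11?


Network: 30.160.0.0
Broadcast: 30.191.255.255
First usable = network + 1
Last usable = broadcast - 1
Range: 30.160.0.1 to 30.191.255.254


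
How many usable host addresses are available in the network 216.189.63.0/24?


Host bits = 32 - 24 = 8
Total addresses = 2^8 = 256
Usable = total - 2 (network and broadcast)
Usable hosts: 254


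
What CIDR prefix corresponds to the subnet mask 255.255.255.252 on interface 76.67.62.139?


Binary: 11111111.11111111.11111111.11111100
Count leading 1s
Prefix: /30


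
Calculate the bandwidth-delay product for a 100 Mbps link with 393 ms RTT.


BDP = bandwidth * RTT
= 100 Mbps * 393 ms
= 100 * 1e6 * 393 / 1000 bits
= 39300000 bits
= 4912500 bytes
= 4797.3633 KB
BDP = 39300000 bits (4912500 bytes)


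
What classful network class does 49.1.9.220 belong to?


First octet: 49
Binary: 00110001
0xxxxxxx -> Class A (1-126)
Class A, default mask 255.0.0.0 (/8)


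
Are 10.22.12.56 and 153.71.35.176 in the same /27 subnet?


Mask: 255.255.255.224
10.22.12.56 AND mask = 10.22.12.32
153.71.35.176 AND mask = 153.71.35.160
No, different subnets (10.22.12.32 vs 153.71.35.160)


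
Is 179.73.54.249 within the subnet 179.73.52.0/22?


Subnet network: 179.73.52.0
Test IP AND mask: 179.73.52.0
Yes, 179.73.54.249 is in 179.73.52.0/22


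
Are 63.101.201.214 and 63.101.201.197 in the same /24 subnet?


Mask: 255.255.255.0
63.101.201.214 AND mask = 63.101.201.0
63.101.201.197 AND mask = 63.101.201.0
Yes, same subnet (63.101.201.0)


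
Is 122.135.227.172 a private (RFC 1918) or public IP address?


RFC 1918 private ranges:
  10.0.0.0/8 (10.0.0.0 - 10.255.255.255)
  172.16.0.0/12 (172.16.0.0 - 172.31.255.255)
  192.168.0.0/16 (192.168.0.0 - 192.168.255.255)
Public (not in any RFC 1918 range)


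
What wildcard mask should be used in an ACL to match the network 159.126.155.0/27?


Subnet mask: 255.255.255.224
Wildcard = 255.255.255.255 - subnet mask
255 - 255 = 0
255 - 255 = 0
255 - 255 = 0
255 - 224 = 31
Wildcard: 0.0.0.31


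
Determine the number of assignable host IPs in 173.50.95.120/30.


Host bits = 32 - 30 = 2
Total addresses = 2^2 = 4
Usable = total - 2 (network and broadcast)
Usable hosts: 2


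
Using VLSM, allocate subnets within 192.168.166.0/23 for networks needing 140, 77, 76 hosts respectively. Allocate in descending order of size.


140 hosts -> /24 (254 usable): 192.168.166.0/24
77 hosts -> /25 (126 usable): 192.168.167.0/25
76 hosts -> /25 (126 usable): 192.168.167.128/25
Allocation: 192.168.166.0/24 (140 hosts, 254 usable); 192.168.167.0/25 (77 hosts, 126 usable); 192.168.167.128/25 (76 hosts, 126 usable)


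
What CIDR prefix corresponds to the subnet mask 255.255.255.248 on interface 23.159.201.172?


Binary: 11111111.11111111.11111111.11111000
Count leading 1s
Prefix: /29


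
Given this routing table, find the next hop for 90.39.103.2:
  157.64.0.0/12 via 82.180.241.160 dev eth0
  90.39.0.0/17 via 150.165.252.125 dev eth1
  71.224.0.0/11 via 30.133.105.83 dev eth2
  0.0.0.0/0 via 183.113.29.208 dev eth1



Longest prefix match for 90.39.103.2:
  /12 157.64.0.0: no
  /17 90.39.0.0: MATCH
  /11 71.224.0.0: no
  /0 0.0.0.0: MATCH
Selected: next-hop 150.165.252.125 via eth1 (matched /17)


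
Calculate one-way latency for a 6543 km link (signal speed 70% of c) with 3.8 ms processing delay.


Speed = 0.7 * 3e5 km/s = 210000 km/s
Propagation delay = 6543 / 210000 = 0.0312 s = 31.1571 ms
Processing delay = 3.8 ms
Total one-way latency = 34.9571 ms


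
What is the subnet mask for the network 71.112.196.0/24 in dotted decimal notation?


/24 means 24 network bits, 8 host bits
Binary: 11111111111111111111111100000000
Mask: 255.255.255.0


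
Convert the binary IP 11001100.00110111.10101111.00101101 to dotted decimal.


11001100 = 204
00110111 = 55
10101111 = 175
00101101 = 45
IP: 204.55.175.45


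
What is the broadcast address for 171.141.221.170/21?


Network: 171.141.216.0/21
Host bits = 11
Set all host bits to 1:
Broadcast: 171.141.223.255


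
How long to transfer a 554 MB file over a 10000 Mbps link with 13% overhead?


Effective throughput = 10000 * (1 - 13/100) = 8700 Mbps
File size in Mb = 554 * 8 = 4432 Mb
Time = 4432 / 8700
Time = 0.5094 seconds


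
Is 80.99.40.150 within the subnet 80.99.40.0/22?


Subnet network: 80.99.40.0
Test IP AND mask: 80.99.40.0
Yes, 80.99.40.150 is in 80.99.40.0/22


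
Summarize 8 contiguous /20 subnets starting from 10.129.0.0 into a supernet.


Original prefix: /20
Number of subnets: 8 = 2^3
New prefix = 20 - 3 = 17
Supernet: 10.129.0.0/17


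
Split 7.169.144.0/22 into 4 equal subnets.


New prefix = 22 + 2 = 24
Each subnet has 256 addresses
  7.169.144.0/24
  7.169.145.0/24
  7.169.146.0/24
  7.169.147.0/24
Subnets: 7.169.144.0/24, 7.169.145.0/24, 7.169.146.0/24, 7.169.147.0/24


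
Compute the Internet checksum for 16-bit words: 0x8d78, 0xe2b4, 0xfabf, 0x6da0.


Sum all words (with carry folding):
+ 0x8d78 = 0x8d78
+ 0xe2b4 = 0x702d
+ 0xfabf = 0x6aed
+ 0x6da0 = 0xd88d
One's complement: ~0xd88d
Checksum = 0x2772


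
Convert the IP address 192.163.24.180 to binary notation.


192 = 11000000
163 = 10100011
24 = 00011000
180 = 10110100
Binary: 11000000.10100011.00011000.10110100


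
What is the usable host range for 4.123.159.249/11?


Network: 4.96.0.0
Broadcast: 4.127.255.255
First usable = network + 1
Last usable = broadcast - 1
Range: 4.96.0.1 to 4.127.255.254


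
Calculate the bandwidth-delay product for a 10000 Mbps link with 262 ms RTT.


BDP = bandwidth * RTT
= 10000 Mbps * 262 ms
= 10000 * 1e6 * 262 / 1000 bits
= 2620000000 bits
= 327500000 bytes
= 319824.2188 KB
BDP = 2620000000 bits (327500000 bytes)


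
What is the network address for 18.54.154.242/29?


IP:   00010010.00110110.10011010.11110010
Mask: 11111111.11111111.11111111.11111000
AND operation:
Net:  00010010.00110110.10011010.11110000
Network: 18.54.154.240/29


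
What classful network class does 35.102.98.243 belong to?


First octet: 35
Binary: 00100011
0xxxxxxx -> Class A (1-126)
Class A, default mask 255.0.0.0 (/8)


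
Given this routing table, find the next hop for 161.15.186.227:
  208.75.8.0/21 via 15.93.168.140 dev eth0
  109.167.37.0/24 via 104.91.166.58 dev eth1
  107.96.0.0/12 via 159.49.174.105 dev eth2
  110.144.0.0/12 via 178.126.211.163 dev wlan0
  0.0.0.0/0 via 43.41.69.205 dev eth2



Longest prefix match for 161.15.186.227:
  /21 208.75.8.0: no
  /24 109.167.37.0: no
  /12 107.96.0.0: no
  /12 110.144.0.0: no
  /0 0.0.0.0: MATCH
Selected: next-hop 43.41.69.205 via eth2 (matched /0)


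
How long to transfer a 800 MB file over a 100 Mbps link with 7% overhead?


Effective throughput = 100 * (1 - 7/100) = 93 Mbps
File size in Mb = 800 * 8 = 6400 Mb
Time = 6400 / 93
Time = 68.8172 seconds


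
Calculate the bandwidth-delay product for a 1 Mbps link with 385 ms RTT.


BDP = bandwidth * RTT
= 1 Mbps * 385 ms
= 1 * 1e6 * 385 / 1000 bits
= 385000 bits
= 48125 bytes
= 46.9971 KB
BDP = 385000 bits (48125 bytes)


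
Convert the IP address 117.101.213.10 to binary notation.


117 = 01110101
101 = 01100101
213 = 11010101
10 = 00001010
Binary: 01110101.01100101.11010101.00001010


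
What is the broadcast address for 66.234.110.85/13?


Network: 66.232.0.0/13
Host bits = 19
Set all host bits to 1:
Broadcast: 66.239.255.255


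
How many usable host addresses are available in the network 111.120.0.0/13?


Host bits = 32 - 13 = 19
Total addresses = 2^19 = 524288
Usable = total - 2 (network and broadcast)
Usable hosts: 524286


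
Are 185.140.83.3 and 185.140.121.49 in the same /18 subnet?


Mask: 255.255.192.0
185.140.83.3 AND mask = 185.140.64.0
185.140.121.49 AND mask = 185.140.64.0
Yes, same subnet (185.140.64.0)


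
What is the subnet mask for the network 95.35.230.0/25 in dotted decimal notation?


/25 means 25 network bits, 7 host bits
Binary: 11111111111111111111111110000000
Mask: 255.255.255.128


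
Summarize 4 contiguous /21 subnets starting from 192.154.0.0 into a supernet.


Original prefix: /21
Number of subnets: 4 = 2^2
New prefix = 21 - 2 = 19
Supernet: 192.154.0.0/19


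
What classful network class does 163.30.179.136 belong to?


First octet: 163
Binary: 10100011
10xxxxxx -> Class B (128-191)
Class B, default mask 255.255.0.0 (/16)


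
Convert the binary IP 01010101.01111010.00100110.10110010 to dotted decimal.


01010101 = 85
01111010 = 122
00100110 = 38
10110010 = 178
IP: 85.122.38.178


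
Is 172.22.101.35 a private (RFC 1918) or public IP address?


RFC 1918 private ranges:
  10.0.0.0/8 (10.0.0.0 - 10.255.255.255)
  172.16.0.0/12 (172.16.0.0 - 172.31.255.255)
  192.168.0.0/16 (192.168.0.0 - 192.168.255.255)
Private (in 172.16.0.0/12)


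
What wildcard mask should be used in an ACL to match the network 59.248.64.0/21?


Subnet mask: 255.255.248.0
Wildcard = 255.255.255.255 - subnet mask
255 - 255 = 0
255 - 255 = 0
255 - 248 = 7
255 - 0 = 255
Wildcard: 0.0.7.255


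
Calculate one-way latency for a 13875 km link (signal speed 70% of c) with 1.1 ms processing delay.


Speed = 0.7 * 3e5 km/s = 210000 km/s
Propagation delay = 13875 / 210000 = 0.0661 s = 66.0714 ms
Processing delay = 1.1 ms
Total one-way latency = 67.1714 ms


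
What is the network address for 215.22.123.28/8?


IP:   11010111.00010110.01111011.00011100
Mask: 11111111.00000000.00000000.00000000
AND operation:
Net:  11010111.00000000.00000000.00000000
Network: 215.0.0.0/8


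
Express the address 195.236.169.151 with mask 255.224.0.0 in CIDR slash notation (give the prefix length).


Binary: 11111111.11100000.00000000.00000000
Count leading 1s
Prefix: /11


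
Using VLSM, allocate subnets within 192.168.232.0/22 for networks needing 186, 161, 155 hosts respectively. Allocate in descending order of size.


186 hosts -> /24 (254 usable): 192.168.232.0/24
161 hosts -> /24 (254 usable): 192.168.233.0/24
155 hosts -> /24 (254 usable): 192.168.234.0/24
Allocation: 192.168.232.0/24 (186 hosts, 254 usable); 192.168.233.0/24 (161 hosts, 254 usable); 192.168.234.0/24 (155 hosts, 254 usable)


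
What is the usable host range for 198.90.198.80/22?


Network: 198.90.196.0
Broadcast: 198.90.199.255
First usable = network + 1
Last usable = broadcast - 1
Range: 198.90.196.1 to 198.90.199.254


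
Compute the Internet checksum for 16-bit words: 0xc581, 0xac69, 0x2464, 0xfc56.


Sum all words (with carry folding):
+ 0xc581 = 0xc581
+ 0xac69 = 0x71eb
+ 0x2464 = 0x964f
+ 0xfc56 = 0x92a6
One's complement: ~0x92a6
Checksum = 0x6d59


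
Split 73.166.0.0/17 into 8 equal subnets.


New prefix = 17 + 3 = 20
Each subnet has 4096 addresses
  73.166.0.0/20
  73.166.16.0/20
  73.166.32.0/20
  73.166.48.0/20
  73.166.64.0/20
  73.166.80.0/20
  73.166.96.0/20
  73.166.112.0/20
Subnets: 73.166.0.0/20, 73.166.16.0/20, 73.166.32.0/20, 73.166.48.0/20, 73.166.64.0/20, 73.166.80.0/20, 73.166.96.0/20, 73.166.112.0/20


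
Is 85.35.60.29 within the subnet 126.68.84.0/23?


Subnet network: 126.68.84.0
Test IP AND mask: 85.35.60.0
No, 85.35.60.29 is not in 126.68.84.0/23


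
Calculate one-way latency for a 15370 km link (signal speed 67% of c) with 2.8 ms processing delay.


Speed = 0.67 * 3e5 km/s = 201000 km/s
Propagation delay = 15370 / 201000 = 0.0765 s = 76.4677 ms
Processing delay = 2.8 ms
Total one-way latency = 79.2677 ms


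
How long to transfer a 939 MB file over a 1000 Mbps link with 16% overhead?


Effective throughput = 1000 * (1 - 16/100) = 840 Mbps
File size in Mb = 939 * 8 = 7512 Mb
Time = 7512 / 840
Time = 8.9429 seconds


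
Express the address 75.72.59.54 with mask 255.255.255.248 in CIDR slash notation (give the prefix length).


Binary: 11111111.11111111.11111111.11111000
Count leading 1s
Prefix: /29


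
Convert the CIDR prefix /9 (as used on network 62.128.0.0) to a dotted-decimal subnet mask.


/9 means 9 network bits, 23 host bits
Binary: 11111111100000000000000000000000
Mask: 255.128.0.0


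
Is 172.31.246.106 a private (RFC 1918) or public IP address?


RFC 1918 private ranges:
  10.0.0.0/8 (10.0.0.0 - 10.255.255.255)
  172.16.0.0/12 (172.16.0.0 - 172.31.255.255)
  192.168.0.0/16 (192.168.0.0 - 192.168.255.255)
Private (in 172.16.0.0/12)


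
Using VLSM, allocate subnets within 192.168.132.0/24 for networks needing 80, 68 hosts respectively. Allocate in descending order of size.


80 hosts -> /25 (126 usable): 192.168.132.0/25
68 hosts -> /25 (126 usable): 192.168.132.128/25
Allocation: 192.168.132.0/25 (80 hosts, 126 usable); 192.168.132.128/25 (68 hosts, 126 usable)


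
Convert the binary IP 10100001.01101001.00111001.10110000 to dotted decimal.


10100001 = 161
01101001 = 105
00111001 = 57
10110000 = 176
IP: 161.105.57.176


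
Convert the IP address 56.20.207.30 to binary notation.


56 = 00111000
20 = 00010100
207 = 11001111
30 = 00011110
Binary: 00111000.00010100.11001111.00011110


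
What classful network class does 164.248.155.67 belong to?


First octet: 164
Binary: 10100100
10xxxxxx -> Class B (128-191)
Class B, default mask 255.255.0.0 (/16)


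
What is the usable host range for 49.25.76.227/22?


Network: 49.25.76.0
Broadcast: 49.25.79.255
First usable = network + 1
Last usable = broadcast - 1
Range: 49.25.76.1 to 49.25.79.254


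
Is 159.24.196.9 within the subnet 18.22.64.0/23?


Subnet network: 18.22.64.0
Test IP AND mask: 159.24.196.0
No, 159.24.196.9 is not in 18.22.64.0/23


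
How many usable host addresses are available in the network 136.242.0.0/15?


Host bits = 32 - 15 = 17
Total addresses = 2^17 = 131072
Usable = total - 2 (network and broadcast)
Usable hosts: 131070


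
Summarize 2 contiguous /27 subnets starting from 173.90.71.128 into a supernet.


Original prefix: /27
Number of subnets: 2 = 2^1
New prefix = 27 - 1 = 26
Supernet: 173.90.71.128/26


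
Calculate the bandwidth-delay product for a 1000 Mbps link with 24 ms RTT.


BDP = bandwidth * RTT
= 1000 Mbps * 24 ms
= 1000 * 1e6 * 24 / 1000 bits
= 24000000 bits
= 3000000 bytes
= 2929.6875 KB
BDP = 24000000 bits (3000000 bytes)


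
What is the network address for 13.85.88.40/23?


IP:   00001101.01010101.01011000.00101000
Mask: 11111111.11111111.11111110.00000000
AND operation:
Net:  00001101.01010101.01011000.00000000
Network: 13.85.88.0/23


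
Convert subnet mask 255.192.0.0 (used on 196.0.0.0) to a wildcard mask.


Subnet mask: 255.192.0.0
Wildcard = 255.255.255.255 - subnet mask
255 - 255 = 0
255 - 192 = 63
255 - 0 = 255
255 - 0 = 255
Wildcard: 0.63.255.255


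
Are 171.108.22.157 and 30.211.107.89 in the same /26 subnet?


Mask: 255.255.255.192
171.108.22.157 AND mask = 171.108.22.128
30.211.107.89 AND mask = 30.211.107.64
No, different subnets (171.108.22.128 vs 30.211.107.64)


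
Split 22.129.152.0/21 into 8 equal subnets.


New prefix = 21 + 3 = 24
Each subnet has 256 addresses
  22.129.152.0/24
  22.129.153.0/24
  22.129.154.0/24
  22.129.155.0/24
  22.129.156.0/24
  22.129.157.0/24
  22.129.158.0/24
  22.129.159.0/24
Subnets: 22.129.152.0/24, 22.129.153.0/24, 22.129.154.0/24, 22.129.155.0/24, 22.129.156.0/24, 22.129.157.0/24, 22.129.158.0/24, 22.129.159.0/24


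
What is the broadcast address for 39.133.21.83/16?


Network: 39.133.0.0/16
Host bits = 16
Set all host bits to 1:
Broadcast: 39.133.255.255


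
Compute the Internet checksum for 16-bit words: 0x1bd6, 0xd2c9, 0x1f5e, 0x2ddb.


Sum all words (with carry folding):
+ 0x1bd6 = 0x1bd6
+ 0xd2c9 = 0xee9f
+ 0x1f5e = 0x0dfe
+ 0x2ddb = 0x3bd9
One's complement: ~0x3bd9
Checksum = 0xc426


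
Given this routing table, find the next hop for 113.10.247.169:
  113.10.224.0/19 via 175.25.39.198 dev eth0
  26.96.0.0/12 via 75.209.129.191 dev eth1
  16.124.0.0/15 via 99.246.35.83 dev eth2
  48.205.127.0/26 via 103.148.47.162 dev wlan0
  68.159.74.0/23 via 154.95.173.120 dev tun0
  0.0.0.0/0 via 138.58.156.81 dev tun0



Longest prefix match for 113.10.247.169:
  /19 113.10.224.0: MATCH
  /12 26.96.0.0: no
  /15 16.124.0.0: no
  /26 48.205.127.0: no
  /23 68.159.74.0: no
  /0 0.0.0.0: MATCH
Selected: next-hop 175.25.39.198 via eth0 (matched /19)


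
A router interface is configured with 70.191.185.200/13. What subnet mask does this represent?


/13 means 13 network bits, 19 host bits
Binary: 11111111111110000000000000000000
Mask: 255.248.0.0


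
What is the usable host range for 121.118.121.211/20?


Network: 121.118.112.0
Broadcast: 121.118.127.255
First usable = network + 1
Last usable = broadcast - 1
Range: 121.118.112.1 to 121.118.127.254


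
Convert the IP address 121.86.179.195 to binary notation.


121 = 01111001
86 = 01010110
179 = 10110011
195 = 11000011
Binary: 01111001.01010110.10110011.11000011


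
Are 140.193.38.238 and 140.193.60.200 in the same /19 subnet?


Mask: 255.255.224.0
140.193.38.238 AND mask = 140.193.32.0
140.193.60.200 AND mask = 140.193.32.0
Yes, same subnet (140.193.32.0)


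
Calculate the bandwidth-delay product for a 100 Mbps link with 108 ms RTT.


BDP = bandwidth * RTT
= 100 Mbps * 108 ms
= 100 * 1e6 * 108 / 1000 bits
= 10800000 bits
= 1350000 bytes
= 1318.3594 KB
BDP = 10800000 bits (1350000 bytes)


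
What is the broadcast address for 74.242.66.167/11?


Network: 74.224.0.0/11
Host bits = 21
Set all host bits to 1:
Broadcast: 74.255.255.255


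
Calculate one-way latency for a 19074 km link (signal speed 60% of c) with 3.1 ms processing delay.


Speed = 0.6 * 3e5 km/s = 180000 km/s
Propagation delay = 19074 / 180000 = 0.106 s = 105.9667 ms
Processing delay = 3.1 ms
Total one-way latency = 109.0667 ms


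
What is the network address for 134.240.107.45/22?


IP:   10000110.11110000.01101011.00101101
Mask: 11111111.11111111.11111100.00000000
AND operation:
Net:  10000110.11110000.01101000.00000000
Network: 134.240.104.0/22


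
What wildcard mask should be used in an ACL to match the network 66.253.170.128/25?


Subnet mask: 255.255.255.128
Wildcard = 255.255.255.255 - subnet mask
255 - 255 = 0
255 - 255 = 0
255 - 255 = 0
255 - 128 = 127
Wildcard: 0.0.0.127


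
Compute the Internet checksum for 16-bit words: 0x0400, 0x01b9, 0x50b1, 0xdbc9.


Sum all words (with carry folding):
+ 0x0400 = 0x0400
+ 0x01b9 = 0x05b9
+ 0x50b1 = 0x566a
+ 0xdbc9 = 0x3234
One's complement: ~0x3234
Checksum = 0xcdcb


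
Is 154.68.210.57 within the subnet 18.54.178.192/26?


Subnet network: 18.54.178.192
Test IP AND mask: 154.68.210.0
No, 154.68.210.57 is not in 18.54.178.192/26


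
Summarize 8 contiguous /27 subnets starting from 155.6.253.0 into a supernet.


Original prefix: /27
Number of subnets: 8 = 2^3
New prefix = 27 - 3 = 24
Supernet: 155.6.253.0/24


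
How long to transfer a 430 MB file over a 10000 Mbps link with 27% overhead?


Effective throughput = 10000 * (1 - 27/100) = 7300 Mbps
File size in Mb = 430 * 8 = 3440 Mb
Time = 3440 / 7300
Time = 0.4712 seconds


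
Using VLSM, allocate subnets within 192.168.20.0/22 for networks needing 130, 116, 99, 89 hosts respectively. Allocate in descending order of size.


130 hosts -> /24 (254 usable): 192.168.20.0/24
116 hosts -> /25 (126 usable): 192.168.21.0/25
99 hosts -> /25 (126 usable): 192.168.21.128/25
89 hosts -> /25 (126 usable): 192.168.22.0/25
Allocation: 192.168.20.0/24 (130 hosts, 254 usable); 192.168.21.0/25 (116 hosts, 126 usable); 192.168.21.128/25 (99 hosts, 126 usable); 192.168.22.0/25 (89 hosts, 126 usable)


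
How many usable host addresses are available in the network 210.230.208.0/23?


Host bits = 32 - 23 = 9
Total addresses = 2^9 = 512
Usable = total - 2 (network and broadcast)
Usable hosts: 510


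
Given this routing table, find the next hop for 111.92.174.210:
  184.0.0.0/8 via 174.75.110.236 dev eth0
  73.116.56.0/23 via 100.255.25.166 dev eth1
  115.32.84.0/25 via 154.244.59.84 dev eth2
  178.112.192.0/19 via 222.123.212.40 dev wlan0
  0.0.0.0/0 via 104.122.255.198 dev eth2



Longest prefix match for 111.92.174.210:
  /8 184.0.0.0: no
  /23 73.116.56.0: no
  /25 115.32.84.0: no
  /19 178.112.192.0: no
  /0 0.0.0.0: MATCH
Selected: next-hop 104.122.255.198 via eth2 (matched /0)


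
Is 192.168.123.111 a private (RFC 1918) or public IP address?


RFC 1918 private ranges:
  10.0.0.0/8 (10.0.0.0 - 10.255.255.255)
  172.16.0.0/12 (172.16.0.0 - 172.31.255.255)
  192.168.0.0/16 (192.168.0.0 - 192.168.255.255)
Private (in 192.168.0.0/16)


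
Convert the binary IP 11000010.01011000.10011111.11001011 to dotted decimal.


11000010 = 194
01011000 = 88
10011111 = 159
11001011 = 203
IP: 194.88.159.203


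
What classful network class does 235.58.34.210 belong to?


First octet: 235
Binary: 11101011
1110xxxx -> Class D (224-239)
Class D (multicast), default mask N/A


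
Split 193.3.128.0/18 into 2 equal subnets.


New prefix = 18 + 1 = 19
Each subnet has 8192 addresses
  193.3.128.0/19
  193.3.160.0/19
Subnets: 193.3.128.0/19, 193.3.160.0/19


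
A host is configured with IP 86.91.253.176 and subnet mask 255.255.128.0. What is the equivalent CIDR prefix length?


Binary: 11111111.11111111.10000000.00000000
Count leading 1s
Prefix: /17


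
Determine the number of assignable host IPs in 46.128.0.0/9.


Host bits = 32 - 9 = 23
Total addresses = 2^23 = 8388608
Usable = total - 2 (network and broadcast)
Usable hosts: 8388606


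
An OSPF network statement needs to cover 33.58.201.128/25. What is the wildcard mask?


Subnet mask: 255.255.255.128
Wildcard = 255.255.255.255 - subnet mask
255 - 255 = 0
255 - 255 = 0
255 - 255 = 0
255 - 128 = 127
Wildcard: 0.0.0.127


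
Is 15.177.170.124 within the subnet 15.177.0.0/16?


Subnet network: 15.177.0.0
Test IP AND mask: 15.177.0.0
Yes, 15.177.170.124 is in 15.177.0.0/16


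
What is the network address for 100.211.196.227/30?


IP:   01100100.11010011.11000100.11100011
Mask: 11111111.11111111.11111111.11111100
AND operation:
Net:  01100100.11010011.11000100.11100000
Network: 100.211.196.224/30


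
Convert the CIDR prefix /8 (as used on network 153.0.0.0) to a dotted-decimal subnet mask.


/8 means 8 network bits, 24 host bits
Binary: 11111111000000000000000000000000
Mask: 255.0.0.0


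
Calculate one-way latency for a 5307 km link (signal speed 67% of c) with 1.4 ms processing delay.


Speed = 0.67 * 3e5 km/s = 201000 km/s
Propagation delay = 5307 / 201000 = 0.0264 s = 26.403 ms
Processing delay = 1.4 ms
Total one-way latency = 27.803 ms


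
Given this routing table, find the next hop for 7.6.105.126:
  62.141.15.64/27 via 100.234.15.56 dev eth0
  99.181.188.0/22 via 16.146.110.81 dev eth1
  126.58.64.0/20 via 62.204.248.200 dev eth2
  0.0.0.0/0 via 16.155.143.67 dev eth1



Longest prefix match for 7.6.105.126:
  /27 62.141.15.64: no
  /22 99.181.188.0: no
  /20 126.58.64.0: no
  /0 0.0.0.0: MATCH
Selected: next-hop 16.155.143.67 via eth1 (matched /0)


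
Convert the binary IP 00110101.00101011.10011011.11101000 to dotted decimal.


00110101 = 53
00101011 = 43
10011011 = 155
11101000 = 232
IP: 53.43.155.232


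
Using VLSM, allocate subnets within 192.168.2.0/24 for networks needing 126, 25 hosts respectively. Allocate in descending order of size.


126 hosts -> /25 (126 usable): 192.168.2.0/25
25 hosts -> /27 (30 usable): 192.168.2.128/27
Allocation: 192.168.2.0/25 (126 hosts, 126 usable); 192.168.2.128/27 (25 hosts, 30 usable)


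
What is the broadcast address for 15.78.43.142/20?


Network: 15.78.32.0/20
Host bits = 12
Set all host bits to 1:
Broadcast: 15.78.47.255


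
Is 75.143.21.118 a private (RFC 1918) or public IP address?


RFC 1918 private ranges:
  10.0.0.0/8 (10.0.0.0 - 10.255.255.255)
  172.16.0.0/12 (172.16.0.0 - 172.31.255.255)
  192.168.0.0/16 (192.168.0.0 - 192.168.255.255)
Public (not in any RFC 1918 range)


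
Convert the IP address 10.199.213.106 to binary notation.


10 = 00001010
199 = 11000111
213 = 11010101
106 = 01101010
Binary: 00001010.11000111.11010101.01101010


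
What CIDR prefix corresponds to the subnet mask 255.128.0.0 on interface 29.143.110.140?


Binary: 11111111.10000000.00000000.00000000
Count leading 1s
Prefix: /9


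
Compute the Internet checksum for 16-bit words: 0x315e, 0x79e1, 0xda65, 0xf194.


Sum all words (with carry folding):
+ 0x315e = 0x315e
+ 0x79e1 = 0xab3f
+ 0xda65 = 0x85a5
+ 0xf194 = 0x773a
One's complement: ~0x773a
Checksum = 0x88c5


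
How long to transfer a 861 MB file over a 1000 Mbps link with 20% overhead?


Effective throughput = 1000 * (1 - 20/100) = 800 Mbps
File size in Mb = 861 * 8 = 6888 Mb
Time = 6888 / 800
Time = 8.61 seconds


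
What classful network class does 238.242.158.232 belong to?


First octet: 238
Binary: 11101110
1110xxxx -> Class D (224-239)
Class D (multicast), default mask N/A


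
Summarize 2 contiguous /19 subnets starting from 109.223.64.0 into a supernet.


Original prefix: /19
Number of subnets: 2 = 2^1
New prefix = 19 - 1 = 18
Supernet: 109.223.64.0/18


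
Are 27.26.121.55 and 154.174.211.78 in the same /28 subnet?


Mask: 255.255.255.240
27.26.121.55 AND mask = 27.26.121.48
154.174.211.78 AND mask = 154.174.211.64
No, different subnets (27.26.121.48 vs 154.174.211.64)


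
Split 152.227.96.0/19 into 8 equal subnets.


New prefix = 19 + 3 = 22
Each subnet has 1024 addresses
  152.227.96.0/22
  152.227.100.0/22
  152.227.104.0/22
  152.227.108.0/22
  152.227.112.0/22
  152.227.116.0/22
  152.227.120.0/22
  152.227.124.0/22
Subnets: 152.227.96.0/22, 152.227.100.0/22, 152.227.104.0/22, 152.227.108.0/22, 152.227.112.0/22, 152.227.116.0/22, 152.227.120.0/22, 152.227.124.0/22


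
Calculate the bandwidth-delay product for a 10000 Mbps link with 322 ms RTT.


BDP = bandwidth * RTT
= 10000 Mbps * 322 ms
= 10000 * 1e6 * 322 / 1000 bits
= 3220000000 bits
= 402500000 bytes
= 393066.4062 KB
BDP = 3220000000 bits (402500000 bytes)


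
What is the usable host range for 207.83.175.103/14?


Network: 207.80.0.0
Broadcast: 207.83.255.255
First usable = network + 1
Last usable = broadcast - 1
Range: 207.80.0.1 to 207.83.255.254


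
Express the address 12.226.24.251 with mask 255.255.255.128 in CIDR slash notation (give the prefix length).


Binary: 11111111.11111111.11111111.10000000
Count leading 1s
Prefix: /25


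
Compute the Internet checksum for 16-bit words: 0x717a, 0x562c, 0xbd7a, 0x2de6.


Sum all words (with carry folding):
+ 0x717a = 0x717a
+ 0x562c = 0xc7a6
+ 0xbd7a = 0x8521
+ 0x2de6 = 0xb307
One's complement: ~0xb307
Checksum = 0x4cf8


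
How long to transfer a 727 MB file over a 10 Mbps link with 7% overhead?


Effective throughput = 10 * (1 - 7/100) = 9.3 Mbps
File size in Mb = 727 * 8 = 5816 Mb
Time = 5816 / 9.3
Time = 625.3763 seconds


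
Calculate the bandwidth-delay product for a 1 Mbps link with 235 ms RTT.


BDP = bandwidth * RTT
= 1 Mbps * 235 ms
= 1 * 1e6 * 235 / 1000 bits
= 235000 bits
= 29375 bytes
= 28.6865 KB
BDP = 235000 bits (29375 bytes)


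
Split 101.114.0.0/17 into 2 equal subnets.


New prefix = 17 + 1 = 18
Each subnet has 16384 addresses
  101.114.0.0/18
  101.114.64.0/18
Subnets: 101.114.0.0/18, 101.114.64.0/18


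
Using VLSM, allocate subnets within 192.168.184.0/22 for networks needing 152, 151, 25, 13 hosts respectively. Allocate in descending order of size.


152 hosts -> /24 (254 usable): 192.168.184.0/24
151 hosts -> /24 (254 usable): 192.168.185.0/24
25 hosts -> /27 (30 usable): 192.168.186.0/27
13 hosts -> /28 (14 usable): 192.168.186.32/28
Allocation: 192.168.184.0/24 (152 hosts, 254 usable); 192.168.185.0/24 (151 hosts, 254 usable); 192.168.186.0/27 (25 hosts, 30 usable); 192.168.186.32/28 (13 hosts, 14 usable)


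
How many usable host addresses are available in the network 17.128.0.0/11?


Host bits = 32 - 11 = 21
Total addresses = 2^21 = 2097152
Usable = total - 2 (network and broadcast)
Usable hosts: 2097150


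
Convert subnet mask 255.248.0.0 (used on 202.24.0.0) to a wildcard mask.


Subnet mask: 255.248.0.0
Wildcard = 255.255.255.255 - subnet mask
255 - 255 = 0
255 - 248 = 7
255 - 0 = 255
255 - 0 = 255
Wildcard: 0.7.255.255


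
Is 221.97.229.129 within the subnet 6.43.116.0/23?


Subnet network: 6.43.116.0
Test IP AND mask: 221.97.228.0
No, 221.97.229.129 is not in 6.43.116.0/23


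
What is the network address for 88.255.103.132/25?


IP:   01011000.11111111.01100111.10000100
Mask: 11111111.11111111.11111111.10000000
AND operation:
Net:  01011000.11111111.01100111.10000000
Network: 88.255.103.128/25


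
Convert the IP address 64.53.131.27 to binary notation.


64 = 01000000
53 = 00110101
131 = 10000011
27 = 00011011
Binary: 01000000.00110101.10000011.00011011


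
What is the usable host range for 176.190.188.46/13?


Network: 176.184.0.0
Broadcast: 176.191.255.255
First usable = network + 1
Last usable = broadcast - 1
Range: 176.184.0.1 to 176.191.255.254


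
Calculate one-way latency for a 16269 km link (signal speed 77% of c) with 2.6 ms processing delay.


Speed = 0.77 * 3e5 km/s = 231000 km/s
Propagation delay = 16269 / 231000 = 0.0704 s = 70.4286 ms
Processing delay = 2.6 ms
Total one-way latency = 73.0286 ms


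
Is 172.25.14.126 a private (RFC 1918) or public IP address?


RFC 1918 private ranges:
  10.0.0.0/8 (10.0.0.0 - 10.255.255.255)
  172.16.0.0/12 (172.16.0.0 - 172.31.255.255)
  192.168.0.0/16 (192.168.0.0 - 192.168.255.255)
Private (in 172.16.0.0/12)


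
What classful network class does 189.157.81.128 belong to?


First octet: 189
Binary: 10111101
10xxxxxx -> Class B (128-191)
Class B, default mask 255.255.0.0 (/16)


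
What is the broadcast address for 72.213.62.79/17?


Network: 72.213.0.0/17
Host bits = 15
Set all host bits to 1:
Broadcast: 72.213.127.255


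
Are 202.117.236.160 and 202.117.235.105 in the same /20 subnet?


Mask: 255.255.240.0
202.117.236.160 AND mask = 202.117.224.0
202.117.235.105 AND mask = 202.117.224.0
Yes, same subnet (202.117.224.0)


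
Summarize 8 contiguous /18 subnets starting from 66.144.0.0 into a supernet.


Original prefix: /18
Number of subnets: 8 = 2^3
New prefix = 18 - 3 = 15
Supernet: 66.144.0.0/15


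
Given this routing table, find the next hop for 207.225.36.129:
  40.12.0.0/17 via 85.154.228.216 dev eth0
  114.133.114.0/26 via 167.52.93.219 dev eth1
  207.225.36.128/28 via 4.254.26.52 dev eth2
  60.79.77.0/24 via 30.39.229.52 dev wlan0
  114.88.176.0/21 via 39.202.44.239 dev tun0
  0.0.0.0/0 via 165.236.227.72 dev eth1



Longest prefix match for 207.225.36.129:
  /17 40.12.0.0: no
  /26 114.133.114.0: no
  /28 207.225.36.128: MATCH
  /24 60.79.77.0: no
  /21 114.88.176.0: no
  /0 0.0.0.0: MATCH
Selected: next-hop 4.254.26.52 via eth2 (matched /28)


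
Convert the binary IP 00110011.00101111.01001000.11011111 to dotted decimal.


00110011 = 51
00101111 = 47
01001000 = 72
11011111 = 223
IP: 51.47.72.223


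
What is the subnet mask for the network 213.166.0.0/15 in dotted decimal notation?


/15 means 15 network bits, 17 host bits
Binary: 11111111111111100000000000000000
Mask: 255.254.0.0


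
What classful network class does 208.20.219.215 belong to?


First octet: 208
Binary: 11010000
110xxxxx -> Class C (192-223)
Class C, default mask 255.255.255.0 (/24)


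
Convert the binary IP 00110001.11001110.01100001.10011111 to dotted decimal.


00110001 = 49
11001110 = 206
01100001 = 97
10011111 = 159
IP: 49.206.97.159


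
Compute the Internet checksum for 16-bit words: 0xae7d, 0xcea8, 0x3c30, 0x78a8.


Sum all words (with carry folding):
+ 0xae7d = 0xae7d
+ 0xcea8 = 0x7d26
+ 0x3c30 = 0xb956
+ 0x78a8 = 0x31ff
One's complement: ~0x31ff
Checksum = 0xce00


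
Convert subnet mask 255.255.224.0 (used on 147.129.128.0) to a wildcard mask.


Subnet mask: 255.255.224.0
Wildcard = 255.255.255.255 - subnet mask
255 - 255 = 0
255 - 255 = 0
255 - 224 = 31
255 - 0 = 255
Wildcard: 0.0.31.255


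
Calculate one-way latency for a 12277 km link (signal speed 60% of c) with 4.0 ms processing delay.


Speed = 0.6 * 3e5 km/s = 180000 km/s
Propagation delay = 12277 / 180000 = 0.0682 s = 68.2056 ms
Processing delay = 4.0 ms
Total one-way latency = 72.2056 ms


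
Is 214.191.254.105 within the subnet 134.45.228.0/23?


Subnet network: 134.45.228.0
Test IP AND mask: 214.191.254.0
No, 214.191.254.105 is not in 134.45.228.0/23


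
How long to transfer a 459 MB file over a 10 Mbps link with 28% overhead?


Effective throughput = 10 * (1 - 28/100) = 7.2 Mbps
File size in Mb = 459 * 8 = 3672 Mb
Time = 3672 / 7.2
Time = 510.0 seconds


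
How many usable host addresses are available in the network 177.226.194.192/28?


Host bits = 32 - 28 = 4
Total addresses = 2^4 = 16
Usable = total - 2 (network and broadcast)
Usable hosts: 14


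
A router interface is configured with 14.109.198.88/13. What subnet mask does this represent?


/13 means 13 network bits, 19 host bits
Binary: 11111111111110000000000000000000
Mask: 255.248.0.0


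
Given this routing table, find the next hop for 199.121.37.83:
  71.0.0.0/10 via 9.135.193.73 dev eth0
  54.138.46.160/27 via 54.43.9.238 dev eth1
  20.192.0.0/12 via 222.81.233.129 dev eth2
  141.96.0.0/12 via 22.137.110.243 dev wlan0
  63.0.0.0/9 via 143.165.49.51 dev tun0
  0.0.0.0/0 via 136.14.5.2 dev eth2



Longest prefix match for 199.121.37.83:
  /10 71.0.0.0: no
  /27 54.138.46.160: no
  /12 20.192.0.0: no
  /12 141.96.0.0: no
  /9 63.0.0.0: no
  /0 0.0.0.0: MATCH
Selected: next-hop 136.14.5.2 via eth2 (matched /0)


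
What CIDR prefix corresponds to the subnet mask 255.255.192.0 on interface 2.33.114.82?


Binary: 11111111.11111111.11000000.00000000
Count leading 1s
Prefix: /18


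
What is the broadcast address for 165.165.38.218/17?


Network: 165.165.0.0/17
Host bits = 15
Set all host bits to 1:
Broadcast: 165.165.127.255


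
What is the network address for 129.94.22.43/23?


IP:   10000001.01011110.00010110.00101011
Mask: 11111111.11111111.11111110.00000000
AND operation:
Net:  10000001.01011110.00010110.00000000
Network: 129.94.22.0/23


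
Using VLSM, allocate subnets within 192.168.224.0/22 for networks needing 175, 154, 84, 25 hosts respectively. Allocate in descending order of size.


175 hosts -> /24 (254 usable): 192.168.224.0/24
154 hosts -> /24 (254 usable): 192.168.225.0/24
84 hosts -> /25 (126 usable): 192.168.226.0/25
25 hosts -> /27 (30 usable): 192.168.226.128/27
Allocation: 192.168.224.0/24 (175 hosts, 254 usable); 192.168.225.0/24 (154 hosts, 254 usable); 192.168.226.0/25 (84 hosts, 126 usable); 192.168.226.128/27 (25 hosts, 30 usable)


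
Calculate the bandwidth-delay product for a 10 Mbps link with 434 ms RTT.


BDP = bandwidth * RTT
= 10 Mbps * 434 ms
= 10 * 1e6 * 434 / 1000 bits
= 4340000 bits
= 542500 bytes
= 529.7852 KB
BDP = 4340000 bits (542500 bytes)


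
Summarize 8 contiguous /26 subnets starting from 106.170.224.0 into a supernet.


Original prefix: /26
Number of subnets: 8 = 2^3
New prefix = 26 - 3 = 23
Supernet: 106.170.224.0/23


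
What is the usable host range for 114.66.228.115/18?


Network: 114.66.192.0
Broadcast: 114.66.255.255
First usable = network + 1
Last usable = broadcast - 1
Range: 114.66.192.1 to 114.66.255.254


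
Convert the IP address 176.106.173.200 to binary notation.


176 = 10110000
106 = 01101010
173 = 10101101
200 = 11001000
Binary: 10110000.01101010.10101101.11001000


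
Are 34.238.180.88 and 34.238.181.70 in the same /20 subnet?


Mask: 255.255.240.0
34.238.180.88 AND mask = 34.238.176.0
34.238.181.70 AND mask = 34.238.176.0
Yes, same subnet (34.238.176.0)


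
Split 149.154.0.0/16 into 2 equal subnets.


New prefix = 16 + 1 = 17
Each subnet has 32768 addresses
  149.154.0.0/17
  149.154.128.0/17
Subnets: 149.154.0.0/17, 149.154.128.0/17


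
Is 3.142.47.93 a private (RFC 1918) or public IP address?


RFC 1918 private ranges:
  10.0.0.0/8 (10.0.0.0 - 10.255.255.255)
  172.16.0.0/12 (172.16.0.0 - 172.31.255.255)
  192.168.0.0/16 (192.168.0.0 - 192.168.255.255)
Public (not in any RFC 1918 range)


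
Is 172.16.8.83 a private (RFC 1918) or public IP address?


RFC 1918 private ranges:
  10.0.0.0/8 (10.0.0.0 - 10.255.255.255)
  172.16.0.0/12 (172.16.0.0 - 172.31.255.255)
  192.168.0.0/16 (192.168.0.0 - 192.168.255.255)
Private (in 172.16.0.0/12)


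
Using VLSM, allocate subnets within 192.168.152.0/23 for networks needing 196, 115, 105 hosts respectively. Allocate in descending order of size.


196 hosts -> /24 (254 usable): 192.168.152.0/24
115 hosts -> /25 (126 usable): 192.168.153.0/25
105 hosts -> /25 (126 usable): 192.168.153.128/25
Allocation: 192.168.152.0/24 (196 hosts, 254 usable); 192.168.153.0/25 (115 hosts, 126 usable); 192.168.153.128/25 (105 hosts, 126 usable)


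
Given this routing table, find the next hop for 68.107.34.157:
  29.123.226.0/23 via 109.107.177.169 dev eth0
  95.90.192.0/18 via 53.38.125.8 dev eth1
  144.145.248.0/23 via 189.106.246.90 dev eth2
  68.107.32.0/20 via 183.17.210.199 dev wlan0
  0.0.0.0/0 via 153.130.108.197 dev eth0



Longest prefix match for 68.107.34.157:
  /23 29.123.226.0: no
  /18 95.90.192.0: no
  /23 144.145.248.0: no
  /20 68.107.32.0: MATCH
  /0 0.0.0.0: MATCH
Selected: next-hop 183.17.210.199 via wlan0 (matched /20)


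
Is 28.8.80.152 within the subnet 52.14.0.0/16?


Subnet network: 52.14.0.0
Test IP AND mask: 28.8.0.0
No, 28.8.80.152 is not in 52.14.0.0/16


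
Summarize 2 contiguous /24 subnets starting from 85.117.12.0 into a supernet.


Original prefix: /24
Number of subnets: 2 = 2^1
New prefix = 24 - 1 = 23
Supernet: 85.117.12.0/23
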